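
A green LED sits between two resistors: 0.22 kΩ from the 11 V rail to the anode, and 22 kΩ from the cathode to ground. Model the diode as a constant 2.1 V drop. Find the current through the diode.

I ≈ 0.4 mA

The two resistors are in series with the diode, so KVL gives 11 = I·0.22 + 2.1 + I·22.
I = (11 − 2.1) / (0.22 + 22) kΩ = 8.9 / 22.2 = 0.401 mA.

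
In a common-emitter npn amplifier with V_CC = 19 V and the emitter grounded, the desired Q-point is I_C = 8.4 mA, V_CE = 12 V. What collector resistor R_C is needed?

Collector loop: V_CC = I_C·R_C + V_CE.
R_C = (V_CC − V_CE)/I_C = (19 − 12)/8.4 = 0.833 kΩ.

R_C ≈ 0.83 kΩ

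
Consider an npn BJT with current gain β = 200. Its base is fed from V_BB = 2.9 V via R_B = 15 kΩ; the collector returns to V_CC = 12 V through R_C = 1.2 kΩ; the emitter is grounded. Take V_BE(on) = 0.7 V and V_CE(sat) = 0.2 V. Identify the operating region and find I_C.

saturation; I_C ≈ 9.8 mA

Assume active: I_B = (2.9 − 0.7)/15 = 0.147 mA, giving I_C = β·I_B = 29.3 mA.
But then V_CE = 12 − 29.3×1.2 = -23.2 V < V_CE(sat) = 0.2 V — impossible in the active region.
So the transistor is saturated. With V_CE = 0.2 V, I_C = (V_CC − 0.2)/R_C = 11.8/1.2 = 9.83 mA.
Check: β·I_B = 29.3 mA > I_C = 9.83 mA, confirming saturation.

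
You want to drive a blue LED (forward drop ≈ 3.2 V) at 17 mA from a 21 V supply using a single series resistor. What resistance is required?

The resistor drops V_S − V_D = 21 − 3.2 = 17.8 V at 17 mA.
R = 17.8 V / 17 mA = 1.05 kΩ.

R ≈ 1 kΩ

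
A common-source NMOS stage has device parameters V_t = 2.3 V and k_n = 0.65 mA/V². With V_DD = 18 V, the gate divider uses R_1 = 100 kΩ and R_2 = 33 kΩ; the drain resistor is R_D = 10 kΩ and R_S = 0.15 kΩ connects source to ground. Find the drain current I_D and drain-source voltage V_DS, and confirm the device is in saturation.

I_D ≈ 1.3 mA, V_DS ≈ 5.1 V

V_G = V_DD·R_2/(R_1+R_2) = 18×33/133 = 4.47 V.
Assume saturation: I_D = (k_n/2)(V_GS − V_t)² with V_GS = V_G − I_D·R_S = 4.47 − 0.15·I_D.
Substituting gives 0.00731·I_D² − 1.21·I_D + 1.52 = 0, with roots I_D = 1.27 or 164 mA.
The root I_D = 164 mA gives V_GS = -20.2 V ≤ V_t, so take I_D = 1.27 mA.
Then V_GS = 4.28 V and V_DS = V_DD − I_D(R_D+R_S) = 18 − 1.27×10.2 = 5.12 V.
Saturation requires V_DS ≥ V_GS − V_t = 1.98 V; 5.12 ≥ 1.98 ✓.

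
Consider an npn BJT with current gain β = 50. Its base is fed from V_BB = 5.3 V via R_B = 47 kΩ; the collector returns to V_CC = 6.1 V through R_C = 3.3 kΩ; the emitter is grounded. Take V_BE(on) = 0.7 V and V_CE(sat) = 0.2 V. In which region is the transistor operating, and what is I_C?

saturation; I_C ≈ 1.8 mA

Assume active: I_B = (5.3 − 0.7)/47 = 0.0979 mA, giving I_C = β·I_B = 4.89 mA.
But then V_CE = 6.1 − 4.89×3.3 = -10 V < V_CE(sat) = 0.2 V — impossible in the active region.
So the transistor is saturated. With V_CE = 0.2 V, I_C = (V_CC − 0.2)/R_C = 5.9/3.3 = 1.79 mA.
Check: β·I_B = 4.89 mA > I_C = 1.79 mA, confirming saturation.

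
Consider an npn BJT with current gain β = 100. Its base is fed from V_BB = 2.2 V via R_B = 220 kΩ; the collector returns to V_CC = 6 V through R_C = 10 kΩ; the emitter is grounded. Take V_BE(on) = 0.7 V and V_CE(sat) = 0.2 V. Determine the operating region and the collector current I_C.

Assume active: I_B = (2.2 − 0.7)/220 = 0.00682 mA, giving I_C = β·I_B = 0.682 mA.
But then V_CE = 6 − 0.682×10 = -0.818 V < V_CE(sat) = 0.2 V — impossible in the active region.
So the transistor is saturated. With V_CE = 0.2 V, I_C = (V_CC − 0.2)/R_C = 5.8/10 = 0.58 mA.
Check: β·I_B = 0.682 mA > I_C = 0.58 mA, confirming saturation.

saturation; I_C ≈ 0.58 mA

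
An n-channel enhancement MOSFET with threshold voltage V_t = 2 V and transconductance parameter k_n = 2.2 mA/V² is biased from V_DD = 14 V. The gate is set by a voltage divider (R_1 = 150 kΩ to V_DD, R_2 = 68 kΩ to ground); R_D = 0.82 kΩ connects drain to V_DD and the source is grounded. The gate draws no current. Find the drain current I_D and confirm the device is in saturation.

V_G = V_DD·R_2/(R_1+R_2) = 14×68/218 = 4.37 V. With the source grounded, V_GS = V_G = 4.37 V.
Assume saturation: I_D = (k_n/2)(V_GS − V_t)² = (2.2/2)×(4.37 − 2)² = 1.1×2.37² = 6.16 mA.
V_DS = V_DD − I_D·R_D = 14 − 6.16×0.82 = 8.95 V.
Saturation requires V_DS ≥ V_GS − V_t = 2.37 V; 8.95 ≥ 2.37 ✓.

I_D ≈ 6.2 mA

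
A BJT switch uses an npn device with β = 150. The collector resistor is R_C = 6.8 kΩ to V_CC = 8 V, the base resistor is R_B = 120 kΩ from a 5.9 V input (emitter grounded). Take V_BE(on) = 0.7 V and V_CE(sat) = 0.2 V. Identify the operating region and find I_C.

Assume active: I_B = (5.9 − 0.7)/120 = 0.0433 mA, giving I_C = β·I_B = 6.5 mA.
But then V_CE = 8 − 6.5×6.8 = -36.2 V < V_CE(sat) = 0.2 V — impossible in the active region.
So the transistor is saturated. With V_CE = 0.2 V, I_C = (V_CC − 0.2)/R_C = 7.8/6.8 = 1.15 mA.
Check: β·I_B = 6.5 mA > I_C = 1.15 mA, confirming saturation.

saturation; I_C ≈ 1.1 mA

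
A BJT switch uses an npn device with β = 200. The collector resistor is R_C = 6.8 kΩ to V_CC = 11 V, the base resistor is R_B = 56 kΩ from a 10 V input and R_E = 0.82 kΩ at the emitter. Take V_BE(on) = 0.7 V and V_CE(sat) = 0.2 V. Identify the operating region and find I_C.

Assume active: I_B = (10 − 0.7)/(56 + 201×0.82) = 0.0421 mA, I_C = β·I_B = 8.42 mA.
Then V_CE = 11 − 8.42×6.8 − 8.47×0.82 = -53.2 V < 0.2 V — the active assumption fails.
Re-solve with V_CE = 0.2 V. KCL at the emitter: V_E/R_E = (V_BB−0.7−V_E)/R_B + (V_CC−0.2−V_E)/R_C, giving V_E = 1.27 V.
I_C = (V_CC − 0.2 − V_E)/R_C = (10.8 − 1.27)/6.8 = 1.4 mA.
Check: I_B = (9.3 − 1.27)/56 = 0.143 mA, and β·I_B = 28.7 mA > I_C, confirming saturation.

saturation; I_C ≈ 1.4 mA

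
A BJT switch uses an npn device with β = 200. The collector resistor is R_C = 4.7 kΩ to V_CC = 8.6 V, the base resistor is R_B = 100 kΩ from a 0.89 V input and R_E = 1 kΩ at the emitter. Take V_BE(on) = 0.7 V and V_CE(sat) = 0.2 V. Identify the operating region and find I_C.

Assume active. Base-emitter loop: I_B = (V_BB − V_BE)/(R_B + (β+1)R_E) = (0.89 − 0.7)/(100 + 201×1) = 0.000631 mA.
I_C = β·I_B = 200×0.000631 = 0.126 mA.
V_CE = V_CC − I_C·R_C − I_E·R_E = 8.6 − 0.126×4.7 − 0.127×1 = 7.88 V > V_CE(sat), so the active-region assumption holds.

active; I_C ≈ 0.13 mA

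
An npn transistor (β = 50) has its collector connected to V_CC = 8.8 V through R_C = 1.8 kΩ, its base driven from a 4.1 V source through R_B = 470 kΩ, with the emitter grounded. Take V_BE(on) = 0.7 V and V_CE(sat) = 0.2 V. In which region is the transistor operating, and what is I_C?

active; I_C ≈ 0.36 mA

Assume active. Base-emitter loop: I_B = (V_BB − V_BE)/R_B = (4.1 − 0.7)/470 = 0.00723 mA.
I_C = β·I_B = 50×0.00723 = 0.362 mA.
V_CE = V_CC − I_C·R_C = 8.8 − 0.362×1.8 = 8.15 V > V_CE(sat), so the active-region assumption holds.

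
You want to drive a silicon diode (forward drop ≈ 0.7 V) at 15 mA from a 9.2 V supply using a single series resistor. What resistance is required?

R ≈ 0.57 kΩ

The resistor drops V_S − V_D = 9.2 − 0.7 = 8.5 V at 15 mA.
R = 8.5 V / 15 mA = 0.567 kΩ.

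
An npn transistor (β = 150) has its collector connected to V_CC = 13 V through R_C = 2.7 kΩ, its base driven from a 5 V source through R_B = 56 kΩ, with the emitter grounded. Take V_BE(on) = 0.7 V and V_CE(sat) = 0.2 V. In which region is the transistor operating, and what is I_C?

saturation; I_C ≈ 4.7 mA

Assume active: I_B = (5 − 0.7)/56 = 0.0768 mA, giving I_C = β·I_B = 11.5 mA.
But then V_CE = 13 − 11.5×2.7 = -18.1 V < V_CE(sat) = 0.2 V — impossible in the active region.
So the transistor is saturated. With V_CE = 0.2 V, I_C = (V_CC − 0.2)/R_C = 12.8/2.7 = 4.74 mA.
Check: β·I_B = 11.5 mA > I_C = 4.74 mA, confirming saturation.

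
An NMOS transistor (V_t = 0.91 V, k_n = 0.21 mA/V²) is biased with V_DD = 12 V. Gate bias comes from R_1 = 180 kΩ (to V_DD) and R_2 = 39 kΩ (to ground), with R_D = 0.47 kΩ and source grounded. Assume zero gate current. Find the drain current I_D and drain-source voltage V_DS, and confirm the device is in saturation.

V_G = V_DD·R_2/(R_1+R_2) = 12×39/219 = 2.14 V. With the source grounded, V_GS = V_G = 2.14 V.
Assume saturation: I_D = (k_n/2)(V_GS − V_t)² = (0.21/2)×(2.14 − 0.91)² = 0.105×1.23² = 0.158 mA.
V_DS = V_DD − I_D·R_D = 12 − 0.158×0.47 = 11.9 V.
Saturation requires V_DS ≥ V_GS − V_t = 1.23 V; 11.9 ≥ 1.23 ✓.

I_D ≈ 0.16 mA, V_DS ≈ 12 V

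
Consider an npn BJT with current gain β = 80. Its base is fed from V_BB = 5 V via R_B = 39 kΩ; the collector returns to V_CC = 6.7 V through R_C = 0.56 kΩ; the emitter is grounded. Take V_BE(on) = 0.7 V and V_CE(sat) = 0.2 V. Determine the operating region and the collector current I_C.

active; I_C ≈ 8.8 mA

Assume active. Base-emitter loop: I_B = (V_BB − V_BE)/R_B = (5 − 0.7)/39 = 0.11 mA.
I_C = β·I_B = 80×0.11 = 8.82 mA.
V_CE = V_CC − I_C·R_C = 6.7 − 8.82×0.56 = 1.76 V > V_CE(sat), so the active-region assumption holds.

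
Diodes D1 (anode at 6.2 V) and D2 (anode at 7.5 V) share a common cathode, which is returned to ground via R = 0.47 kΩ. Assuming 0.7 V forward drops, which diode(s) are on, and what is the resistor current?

Only D2 conducts; I_R ≈ 14 mA

Assume both conduct. Then node N would need to be at both 6.2−0.7 = 5.5 V and 7.5−0.7 = 6.8 V, which is impossible.
Assume only D2 conducts: V_N = 7.5 − 0.7 = 6.8 V, so I_R = 6.8/0.47 = 14.5 mA.
Check D1: its anode-to-cathode voltage is 6.2 − 6.8 = -0.6 V < 0.7 V, so it is off. The assumption is consistent.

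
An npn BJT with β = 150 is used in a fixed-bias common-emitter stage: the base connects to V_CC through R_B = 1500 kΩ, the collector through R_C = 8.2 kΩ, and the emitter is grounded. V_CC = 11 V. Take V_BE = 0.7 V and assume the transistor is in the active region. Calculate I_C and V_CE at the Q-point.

I_C ≈ 1 mA, V_CE ≈ 2.6 V

Base loop: V_CC = I_B·R_B + V_BE, so I_B = (11 − 0.7)/1500 kΩ = 0.00687 mA.
In the active region I_C = β·I_B = 150 × 0.00687 = 1.03 mA.
Collector loop: V_CE = V_CC − I_C·R_C = 11 − 1.03×8.2 = 2.55 V.
Since V_CE = 2.55 V > V_CE(sat) ≈ 0.2 V, the transistor is in the active region as assumed.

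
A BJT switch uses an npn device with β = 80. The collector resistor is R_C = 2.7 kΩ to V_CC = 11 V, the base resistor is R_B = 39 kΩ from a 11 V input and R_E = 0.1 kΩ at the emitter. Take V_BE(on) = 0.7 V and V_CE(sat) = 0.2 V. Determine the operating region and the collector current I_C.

saturation; I_C ≈ 3.8 mA

Assume active: I_B = (11 − 0.7)/(39 + 81×0.1) = 0.219 mA, I_C = β·I_B = 17.5 mA.
Then V_CE = 11 − 17.5×2.7 − 17.7×0.1 = -38 V < 0.2 V — the active assumption fails.
Re-solve with V_CE = 0.2 V. KCL at the emitter: V_E/R_E = (V_BB−0.7−V_E)/R_B + (V_CC−0.2−V_E)/R_C, giving V_E = 0.41 V.
I_C = (V_CC − 0.2 − V_E)/R_C = (10.8 − 0.41)/2.7 = 3.85 mA.
Check: I_B = (10.3 − 0.41)/39 = 0.254 mA, and β·I_B = 20.3 mA > I_C, confirming saturation.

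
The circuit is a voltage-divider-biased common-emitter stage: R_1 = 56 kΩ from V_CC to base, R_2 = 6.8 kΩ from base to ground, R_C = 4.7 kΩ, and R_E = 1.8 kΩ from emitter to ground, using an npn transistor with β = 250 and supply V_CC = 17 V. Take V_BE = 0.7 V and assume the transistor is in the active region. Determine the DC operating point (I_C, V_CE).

Thevenize the base divider: V_Th = V_CC·R_2/(R_1+R_2) = 17×6.8/62.8 = 1.84 V, R_Th = R_1‖R_2 = 6.06 kΩ.
Base-emitter loop: V_Th = I_B·R_Th + V_BE + (β+1)I_B·R_E, so I_B = (1.84 − 0.7) / (6.06 + 251×1.8) = 0.00249 mA.
I_C = β·I_B = 250×0.00249 = 0.623 mA, and I_E = (β+1)I_B = 0.625 mA.
V_CE = V_CC − I_C·R_C − I_E·R_E = 17 − 0.623×4.7 − 0.625×1.8 = 12.9 V.
V_CE = 12.9 V > 0.2 V confirms active-region operation.

I_C ≈ 0.62 mA, V_CE ≈ 13 V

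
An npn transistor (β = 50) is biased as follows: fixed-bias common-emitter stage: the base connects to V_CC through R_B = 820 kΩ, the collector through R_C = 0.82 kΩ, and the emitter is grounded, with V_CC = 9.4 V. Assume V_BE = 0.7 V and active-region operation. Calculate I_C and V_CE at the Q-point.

Base loop: V_CC = I_B·R_B + V_BE, so I_B = (9.4 − 0.7)/820 kΩ = 0.0106 mA.
In the active region I_C = β·I_B = 50 × 0.0106 = 0.53 mA.
Collector loop: V_CE = V_CC − I_C·R_C = 9.4 − 0.53×0.82 = 8.96 V.
Since V_CE = 8.96 V > V_CE(sat) ≈ 0.2 V, the transistor is in the active region as assumed.

I_C ≈ 0.53 mA, V_CE ≈ 9 V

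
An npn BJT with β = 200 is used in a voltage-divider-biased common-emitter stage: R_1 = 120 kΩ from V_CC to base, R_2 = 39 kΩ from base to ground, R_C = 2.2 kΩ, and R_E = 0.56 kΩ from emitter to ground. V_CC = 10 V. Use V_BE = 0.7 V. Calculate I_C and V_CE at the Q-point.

Thevenize the base divider: V_Th = V_CC·R_2/(R_1+R_2) = 10×39/159 = 2.45 V, R_Th = R_1‖R_2 = 29.4 kΩ.
Base-emitter loop: V_Th = I_B·R_Th + V_BE + (β+1)I_B·R_E, so I_B = (2.45 − 0.7) / (29.4 + 201×0.56) = 0.0123 mA.
I_C = β·I_B = 200×0.0123 = 2.47 mA, and I_E = (β+1)I_B = 2.48 mA.
V_CE = V_CC − I_C·R_C − I_E·R_E = 10 − 2.47×2.2 − 2.48×0.56 = 3.18 V.
V_CE = 3.18 V > 0.2 V confirms active-region operation.

I_C ≈ 2.5 mA, V_CE ≈ 3.2 V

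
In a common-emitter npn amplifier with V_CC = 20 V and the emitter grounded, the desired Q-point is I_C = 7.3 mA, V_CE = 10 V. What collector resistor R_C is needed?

Collector loop: V_CC = I_C·R_C + V_CE.
R_C = (V_CC − V_CE)/I_C = (20 − 10)/7.3 = 1.37 kΩ.

R_C ≈ 1.4 kΩ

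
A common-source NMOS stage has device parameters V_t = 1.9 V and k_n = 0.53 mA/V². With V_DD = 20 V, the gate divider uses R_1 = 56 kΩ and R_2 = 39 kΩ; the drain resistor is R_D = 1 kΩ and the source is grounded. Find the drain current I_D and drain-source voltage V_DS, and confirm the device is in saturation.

V_G = V_DD·R_2/(R_1+R_2) = 20×39/95 = 8.21 V. With the source grounded, V_GS = V_G = 8.21 V.
Assume saturation: I_D = (k_n/2)(V_GS − V_t)² = (0.53/2)×(8.21 − 1.9)² = 0.265×6.31² = 10.6 mA.
V_DS = V_DD − I_D·R_D = 20 − 10.6×1 = 9.45 V.
Saturation requires V_DS ≥ V_GS − V_t = 6.31 V; 9.45 ≥ 6.31 ✓.

I_D ≈ 11 mA, V_DS ≈ 9.4 V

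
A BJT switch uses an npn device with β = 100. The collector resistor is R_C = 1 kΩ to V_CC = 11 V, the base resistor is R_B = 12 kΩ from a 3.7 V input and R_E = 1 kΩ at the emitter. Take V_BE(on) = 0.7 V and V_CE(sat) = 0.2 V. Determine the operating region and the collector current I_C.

Assume active. Base-emitter loop: I_B = (V_BB − V_BE)/(R_B + (β+1)R_E) = (3.7 − 0.7)/(12 + 101×1) = 0.0265 mA.
I_C = β·I_B = 100×0.0265 = 2.65 mA.
V_CE = V_CC − I_C·R_C − I_E·R_E = 11 − 2.65×1 − 2.68×1 = 5.66 V > V_CE(sat), so the active-region assumption holds.

active; I_C ≈ 2.7 mA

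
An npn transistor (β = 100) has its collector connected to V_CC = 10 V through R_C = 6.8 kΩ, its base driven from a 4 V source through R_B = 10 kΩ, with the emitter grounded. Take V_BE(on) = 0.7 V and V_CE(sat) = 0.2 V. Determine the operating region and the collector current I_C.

saturation; I_C ≈ 1.4 mA

Assume active: I_B = (4 − 0.7)/10 = 0.33 mA, giving I_C = β·I_B = 33 mA.
But then V_CE = 10 − 33×6.8 = -214 V < V_CE(sat) = 0.2 V — impossible in the active region.
So the transistor is saturated. With V_CE = 0.2 V, I_C = (V_CC − 0.2)/R_C = 9.8/6.8 = 1.44 mA.
Check: β·I_B = 33 mA > I_C = 1.44 mA, confirming saturation.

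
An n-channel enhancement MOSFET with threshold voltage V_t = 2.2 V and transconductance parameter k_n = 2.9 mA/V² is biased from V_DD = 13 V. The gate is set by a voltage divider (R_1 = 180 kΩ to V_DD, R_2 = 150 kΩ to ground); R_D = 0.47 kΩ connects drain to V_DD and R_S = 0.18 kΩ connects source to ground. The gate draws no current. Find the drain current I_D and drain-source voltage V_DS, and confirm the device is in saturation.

I_D ≈ 7.8 mA, V_DS ≈ 8 V

V_G = V_DD·R_2/(R_1+R_2) = 13×150/330 = 5.91 V.
Assume saturation: I_D = (k_n/2)(V_GS − V_t)² with V_GS = V_G − I_D·R_S = 5.91 − 0.18·I_D.
Substituting gives 0.047·I_D² − 2.94·I_D + 19.9 = 0, with roots I_D = 7.76 or 54.7 mA.
The root I_D = 54.7 mA gives V_GS = -3.94 V ≤ V_t, so take I_D = 7.76 mA.
Then V_GS = 4.51 V and V_DS = V_DD − I_D(R_D+R_S) = 13 − 7.76×0.65 = 7.96 V.
Saturation requires V_DS ≥ V_GS − V_t = 2.31 V; 7.96 ≥ 2.31 ✓.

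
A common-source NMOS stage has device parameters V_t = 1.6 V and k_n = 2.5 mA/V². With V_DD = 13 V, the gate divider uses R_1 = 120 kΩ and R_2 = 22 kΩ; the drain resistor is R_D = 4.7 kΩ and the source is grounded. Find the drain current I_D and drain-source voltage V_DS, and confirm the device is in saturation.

I_D ≈ 0.21 mA, V_DS ≈ 12 V

V_G = V_DD·R_2/(R_1+R_2) = 13×22/142 = 2.01 V. With the source grounded, V_GS = V_G = 2.01 V.
Assume saturation: I_D = (k_n/2)(V_GS − V_t)² = (2.5/2)×(2.01 − 1.6)² = 1.25×0.414² = 0.214 mA.
V_DS = V_DD − I_D·R_D = 13 − 0.214×4.7 = 12 V.
Saturation requires V_DS ≥ V_GS − V_t = 0.414 V; 12 ≥ 0.414 ✓.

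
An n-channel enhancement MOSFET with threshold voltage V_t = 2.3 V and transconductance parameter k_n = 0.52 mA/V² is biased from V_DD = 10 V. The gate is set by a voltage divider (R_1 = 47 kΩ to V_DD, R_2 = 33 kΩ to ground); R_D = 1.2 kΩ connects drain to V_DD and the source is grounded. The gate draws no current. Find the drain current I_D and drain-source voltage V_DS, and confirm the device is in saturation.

V_G = V_DD·R_2/(R_1+R_2) = 10×33/80 = 4.12 V. With the source grounded, V_GS = V_G = 4.12 V.
Assume saturation: I_D = (k_n/2)(V_GS − V_t)² = (0.52/2)×(4.12 − 2.3)² = 0.26×1.83² = 0.866 mA.
V_DS = V_DD − I_D·R_D = 10 − 0.866×1.2 = 8.96 V.
Saturation requires V_DS ≥ V_GS − V_t = 1.83 V; 8.96 ≥ 1.83 ✓.

I_D ≈ 0.87 mA, V_DS ≈ 9 V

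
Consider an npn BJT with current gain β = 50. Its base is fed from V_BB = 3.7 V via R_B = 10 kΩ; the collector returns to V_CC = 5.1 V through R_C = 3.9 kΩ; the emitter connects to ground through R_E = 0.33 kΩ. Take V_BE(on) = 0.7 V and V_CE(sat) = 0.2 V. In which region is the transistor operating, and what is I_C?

Assume active: I_B = (3.7 − 0.7)/(10 + 51×0.33) = 0.112 mA, I_C = β·I_B = 5.59 mA.
Then V_CE = 5.1 − 5.59×3.9 − 5.7×0.33 = -18.6 V < 0.2 V — the active assumption fails.
Re-solve with V_CE = 0.2 V. KCL at the emitter: V_E/R_E = (V_BB−0.7−V_E)/R_B + (V_CC−0.2−V_E)/R_C, giving V_E = 0.46 V.
I_C = (V_CC − 0.2 − V_E)/R_C = (4.9 − 0.46)/3.9 = 1.14 mA.
Check: I_B = (3 − 0.46)/10 = 0.254 mA, and β·I_B = 12.7 mA > I_C, confirming saturation.

saturation; I_C ≈ 1.1 mA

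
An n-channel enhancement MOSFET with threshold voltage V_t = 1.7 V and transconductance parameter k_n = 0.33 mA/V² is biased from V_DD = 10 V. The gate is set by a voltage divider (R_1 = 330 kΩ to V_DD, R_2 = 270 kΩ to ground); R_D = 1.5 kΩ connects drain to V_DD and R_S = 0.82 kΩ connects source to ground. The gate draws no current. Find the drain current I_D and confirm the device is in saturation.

V_G = V_DD·R_2/(R_1+R_2) = 10×270/600 = 4.5 V.
Assume saturation: I_D = (k_n/2)(V_GS − V_t)² with V_GS = V_G − I_D·R_S = 4.5 − 0.82·I_D.
Substituting gives 0.111·I_D² − 1.76·I_D + 1.29 = 0, with roots I_D = 0.774 or 15.1 mA.
The root I_D = 15.1 mA gives V_GS = -7.86 V ≤ V_t, so take I_D = 0.774 mA.
Then V_GS = 3.87 V and V_DS = V_DD − I_D(R_D+R_S) = 10 − 0.774×2.32 = 8.2 V.
Saturation requires V_DS ≥ V_GS − V_t = 2.17 V; 8.2 ≥ 2.17 ✓.

I_D ≈ 0.77 mA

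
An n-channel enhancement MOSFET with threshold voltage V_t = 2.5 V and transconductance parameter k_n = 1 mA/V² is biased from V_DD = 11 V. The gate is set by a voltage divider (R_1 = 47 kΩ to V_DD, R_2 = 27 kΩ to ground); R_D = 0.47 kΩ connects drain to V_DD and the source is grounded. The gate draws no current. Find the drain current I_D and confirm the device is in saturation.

V_G = V_DD·R_2/(R_1+R_2) = 11×27/74 = 4.01 V. With the source grounded, V_GS = V_G = 4.01 V.
Assume saturation: I_D = (k_n/2)(V_GS − V_t)² = (1/2)×(4.01 − 2.5)² = 0.5×1.51² = 1.15 mA.
V_DS = V_DD − I_D·R_D = 11 − 1.15×0.47 = 10.5 V.
Saturation requires V_DS ≥ V_GS − V_t = 1.51 V; 10.5 ≥ 1.51 ✓.

I_D ≈ 1.1 mA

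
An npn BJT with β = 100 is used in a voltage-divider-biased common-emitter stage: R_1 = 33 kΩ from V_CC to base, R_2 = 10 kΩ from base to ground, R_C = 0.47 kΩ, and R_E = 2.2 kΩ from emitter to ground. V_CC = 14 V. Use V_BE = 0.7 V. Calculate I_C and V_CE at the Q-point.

I_C ≈ 1.1 mA, V_CE ≈ 11 V

Thevenize the base divider: V_Th = V_CC·R_2/(R_1+R_2) = 14×10/43 = 3.26 V, R_Th = R_1‖R_2 = 7.67 kΩ.
Base-emitter loop: V_Th = I_B·R_Th + V_BE + (β+1)I_B·R_E, so I_B = (3.26 − 0.7) / (7.67 + 101×2.2) = 0.0111 mA.
I_C = β·I_B = 100×0.0111 = 1.11 mA, and I_E = (β+1)I_B = 1.12 mA.
V_CE = V_CC − I_C·R_C − I_E·R_E = 14 − 1.11×0.47 − 1.12×2.2 = 11 V.
V_CE = 11 V > 0.2 V confirms active-region operation.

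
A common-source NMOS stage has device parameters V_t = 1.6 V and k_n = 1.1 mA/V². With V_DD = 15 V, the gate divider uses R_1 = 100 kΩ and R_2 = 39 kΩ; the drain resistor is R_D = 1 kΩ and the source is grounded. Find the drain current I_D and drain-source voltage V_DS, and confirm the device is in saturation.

V_G = V_DD·R_2/(R_1+R_2) = 15×39/139 = 4.21 V. With the source grounded, V_GS = V_G = 4.21 V.
Assume saturation: I_D = (k_n/2)(V_GS − V_t)² = (1.1/2)×(4.21 − 1.6)² = 0.55×2.61² = 3.74 mA.
V_DS = V_DD − I_D·R_D = 15 − 3.74×1 = 11.3 V.
Saturation requires V_DS ≥ V_GS − V_t = 2.61 V; 11.3 ≥ 2.61 ✓.

I_D ≈ 3.7 mA, V_DS ≈ 11 V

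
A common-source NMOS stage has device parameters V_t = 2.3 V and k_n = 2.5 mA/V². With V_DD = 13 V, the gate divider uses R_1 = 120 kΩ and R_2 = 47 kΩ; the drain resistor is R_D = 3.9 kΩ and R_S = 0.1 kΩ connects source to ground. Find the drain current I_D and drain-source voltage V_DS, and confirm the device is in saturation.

I_D ≈ 1.8 mA, V_DS ≈ 6 V

V_G = V_DD·R_2/(R_1+R_2) = 13×47/167 = 3.66 V.
Assume saturation: I_D = (k_n/2)(V_GS − V_t)² with V_GS = V_G − I_D·R_S = 3.66 − 0.1·I_D.
Substituting gives 0.0125·I_D² − 1.34·I_D + 2.31 = 0, with roots I_D = 1.75 or 105 mA.
The root I_D = 105 mA gives V_GS = -6.88 V ≤ V_t, so take I_D = 1.75 mA.
Then V_GS = 3.48 V and V_DS = V_DD − I_D(R_D+R_S) = 13 − 1.75×4 = 6 V.
Saturation requires V_DS ≥ V_GS − V_t = 1.18 V; 6 ≥ 1.18 ✓.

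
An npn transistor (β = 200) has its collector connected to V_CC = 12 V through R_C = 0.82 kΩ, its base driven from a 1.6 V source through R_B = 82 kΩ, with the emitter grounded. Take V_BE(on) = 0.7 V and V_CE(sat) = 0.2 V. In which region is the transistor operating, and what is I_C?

active; I_C ≈ 2.2 mA

Assume active. Base-emitter loop: I_B = (V_BB − V_BE)/R_B = (1.6 − 0.7)/82 = 0.011 mA.
I_C = β·I_B = 200×0.011 = 2.2 mA.
V_CE = V_CC − I_C·R_C = 12 − 2.2×0.82 = 10.2 V > V_CE(sat), so the active-region assumption holds.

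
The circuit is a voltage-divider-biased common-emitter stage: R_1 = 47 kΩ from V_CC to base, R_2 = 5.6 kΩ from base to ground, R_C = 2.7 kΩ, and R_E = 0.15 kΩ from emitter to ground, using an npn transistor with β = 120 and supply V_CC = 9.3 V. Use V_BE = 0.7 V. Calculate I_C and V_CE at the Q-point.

I_C ≈ 1.5 mA, V_CE ≈ 5 V

Thevenize the base divider: V_Th = V_CC·R_2/(R_1+R_2) = 9.3×5.6/52.6 = 0.99 V, R_Th = R_1‖R_2 = 5 kΩ.
Base-emitter loop: V_Th = I_B·R_Th + V_BE + (β+1)I_B·R_E, so I_B = (0.99 − 0.7) / (5 + 121×0.15) = 0.0125 mA.
I_C = β·I_B = 120×0.0125 = 1.5 mA, and I_E = (β+1)I_B = 1.52 mA.
V_CE = V_CC − I_C·R_C − I_E·R_E = 9.3 − 1.5×2.7 − 1.52×0.15 = 5.01 V.
V_CE = 5.01 V > 0.2 V confirms active-region operation.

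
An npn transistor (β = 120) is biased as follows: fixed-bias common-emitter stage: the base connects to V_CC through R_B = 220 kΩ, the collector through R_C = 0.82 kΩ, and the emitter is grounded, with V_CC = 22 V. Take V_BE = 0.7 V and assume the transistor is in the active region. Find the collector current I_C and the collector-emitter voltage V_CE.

Base loop: V_CC = I_B·R_B + V_BE, so I_B = (22 − 0.7)/220 kΩ = 0.0968 mA.
In the active region I_C = β·I_B = 120 × 0.0968 = 11.6 mA.
Collector loop: V_CE = V_CC − I_C·R_C = 22 − 11.6×0.82 = 12.5 V.
Since V_CE = 12.5 V > V_CE(sat) ≈ 0.2 V, the transistor is in the active region as assumed.

I_C ≈ 12 mA, V_CE ≈ 12 V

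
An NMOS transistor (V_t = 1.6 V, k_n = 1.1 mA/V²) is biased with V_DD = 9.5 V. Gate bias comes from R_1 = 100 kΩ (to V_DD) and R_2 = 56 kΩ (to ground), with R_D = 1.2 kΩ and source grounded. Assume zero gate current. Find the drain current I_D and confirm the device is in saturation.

V_G = V_DD·R_2/(R_1+R_2) = 9.5×56/156 = 3.41 V. With the source grounded, V_GS = V_G = 3.41 V.
Assume saturation: I_D = (k_n/2)(V_GS − V_t)² = (1.1/2)×(3.41 − 1.6)² = 0.55×1.81² = 1.8 mA.
V_DS = V_DD − I_D·R_D = 9.5 − 1.8×1.2 = 7.34 V.
Saturation requires V_DS ≥ V_GS − V_t = 1.81 V; 7.34 ≥ 1.81 ✓.

I_D ≈ 1.8 mA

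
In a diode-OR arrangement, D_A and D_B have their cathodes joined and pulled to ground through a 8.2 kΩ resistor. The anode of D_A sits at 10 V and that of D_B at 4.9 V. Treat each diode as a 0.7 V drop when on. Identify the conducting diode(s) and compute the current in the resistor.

Only D_A conducts; I_R ≈ 1.1 mA

Assume both conduct. Then node N would need to be at both 10−0.7 = 9.3 V and 4.9−0.7 = 4.2 V, which is impossible.
Assume only D_A conducts: V_N = 10 − 0.7 = 9.3 V, so I_R = 9.3/8.2 = 1.13 mA.
Check D_B: its anode-to-cathode voltage is 4.9 − 9.3 = -4.4 V < 0.7 V, so it is off. The assumption is consistent.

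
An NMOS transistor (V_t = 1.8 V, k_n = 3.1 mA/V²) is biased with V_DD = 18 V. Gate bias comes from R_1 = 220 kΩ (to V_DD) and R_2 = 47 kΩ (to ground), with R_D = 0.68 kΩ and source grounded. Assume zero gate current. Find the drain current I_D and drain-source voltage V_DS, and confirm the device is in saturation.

V_G = V_DD·R_2/(R_1+R_2) = 18×47/267 = 3.17 V. With the source grounded, V_GS = V_G = 3.17 V.
Assume saturation: I_D = (k_n/2)(V_GS − V_t)² = (3.1/2)×(3.17 − 1.8)² = 1.55×1.37² = 2.9 mA.
V_DS = V_DD − I_D·R_D = 18 − 2.9×0.68 = 16 V.
Saturation requires V_DS ≥ V_GS − V_t = 1.37 V; 16 ≥ 1.37 ✓.

I_D ≈ 2.9 mA, V_DS ≈ 16 V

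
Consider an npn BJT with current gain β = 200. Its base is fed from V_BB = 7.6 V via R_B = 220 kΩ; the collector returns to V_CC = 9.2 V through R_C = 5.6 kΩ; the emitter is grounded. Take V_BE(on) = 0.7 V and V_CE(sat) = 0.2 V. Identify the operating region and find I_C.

Assume active: I_B = (7.6 − 0.7)/220 = 0.0314 mA, giving I_C = β·I_B = 6.27 mA.
But then V_CE = 9.2 − 6.27×5.6 = -25.9 V < V_CE(sat) = 0.2 V — impossible in the active region.
So the transistor is saturated. With V_CE = 0.2 V, I_C = (V_CC − 0.2)/R_C = 9/5.6 = 1.61 mA.
Check: β·I_B = 6.27 mA > I_C = 1.61 mA, confirming saturation.

saturation; I_C ≈ 1.6 mA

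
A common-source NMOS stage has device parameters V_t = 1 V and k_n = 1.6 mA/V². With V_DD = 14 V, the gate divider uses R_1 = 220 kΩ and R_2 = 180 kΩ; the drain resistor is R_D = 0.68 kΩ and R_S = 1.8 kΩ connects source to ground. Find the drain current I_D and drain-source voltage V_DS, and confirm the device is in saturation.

I_D ≈ 2.1 mA, V_DS ≈ 8.9 V

V_G = V_DD·R_2/(R_1+R_2) = 14×180/400 = 6.3 V.
Assume saturation: I_D = (k_n/2)(V_GS − V_t)² with V_GS = V_G − I_D·R_S = 6.3 − 1.8·I_D.
Substituting gives 2.59·I_D² − 16.3·I_D + 22.5 = 0, with roots I_D = 2.05 or 4.22 mA.
The root I_D = 4.22 mA gives V_GS = -1.3 V ≤ V_t, so take I_D = 2.05 mA.
Then V_GS = 2.6 V and V_DS = V_DD − I_D(R_D+R_S) = 14 − 2.05×2.48 = 8.91 V.
Saturation requires V_DS ≥ V_GS − V_t = 1.6 V; 8.91 ≥ 1.6 ✓.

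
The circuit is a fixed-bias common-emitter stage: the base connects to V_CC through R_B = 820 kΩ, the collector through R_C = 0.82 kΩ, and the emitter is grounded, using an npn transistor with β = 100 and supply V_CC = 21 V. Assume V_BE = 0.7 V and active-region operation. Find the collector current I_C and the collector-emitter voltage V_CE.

I_C ≈ 2.5 mA, V_CE ≈ 19 V

Base loop: V_CC = I_B·R_B + V_BE, so I_B = (21 − 0.7)/820 kΩ = 0.0248 mA.
In the active region I_C = β·I_B = 100 × 0.0248 = 2.48 mA.
Collector loop: V_CE = V_CC − I_C·R_C = 21 − 2.48×0.82 = 19 V.
Since V_CE = 19 V > V_CE(sat) ≈ 0.2 V, the transistor is in the active region as assumed.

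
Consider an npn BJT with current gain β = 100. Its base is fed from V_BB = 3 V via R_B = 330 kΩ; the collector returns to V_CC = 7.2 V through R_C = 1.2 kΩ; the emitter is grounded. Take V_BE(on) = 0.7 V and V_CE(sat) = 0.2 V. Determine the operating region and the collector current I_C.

active; I_C ≈ 0.7 mA

Assume active. Base-emitter loop: I_B = (V_BB − V_BE)/R_B = (3 − 0.7)/330 = 0.00697 mA.
I_C = β·I_B = 100×0.00697 = 0.697 mA.
V_CE = V_CC − I_C·R_C = 7.2 − 0.697×1.2 = 6.36 V > V_CE(sat), so the active-region assumption holds.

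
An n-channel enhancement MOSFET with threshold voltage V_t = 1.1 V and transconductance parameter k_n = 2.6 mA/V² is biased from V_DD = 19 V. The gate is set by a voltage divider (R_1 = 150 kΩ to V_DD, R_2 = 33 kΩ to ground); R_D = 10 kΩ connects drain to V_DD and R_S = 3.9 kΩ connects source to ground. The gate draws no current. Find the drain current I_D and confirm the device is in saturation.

V_G = V_DD·R_2/(R_1+R_2) = 19×33/183 = 3.43 V.
Assume saturation: I_D = (k_n/2)(V_GS − V_t)² with V_GS = V_G − I_D·R_S = 3.43 − 3.9·I_D.
Substituting gives 19.8·I_D² − 24.6·I_D + 7.03 = 0, with roots I_D = 0.446 or 0.797 mA.
The root I_D = 0.797 mA gives V_GS = 0.317 V ≤ V_t, so take I_D = 0.446 mA.
Then V_GS = 1.69 V and V_DS = V_DD − I_D(R_D+R_S) = 19 − 0.446×13.9 = 12.8 V.
Saturation requires V_DS ≥ V_GS − V_t = 0.586 V; 12.8 ≥ 0.586 ✓.

I_D ≈ 0.45 mA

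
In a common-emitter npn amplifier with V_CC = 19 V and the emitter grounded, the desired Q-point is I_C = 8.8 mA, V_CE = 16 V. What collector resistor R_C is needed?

R_C ≈ 0.34 kΩ

Collector loop: V_CC = I_C·R_C + V_CE.
R_C = (V_CC − V_CE)/I_C = (19 − 16)/8.8 = 0.341 kΩ.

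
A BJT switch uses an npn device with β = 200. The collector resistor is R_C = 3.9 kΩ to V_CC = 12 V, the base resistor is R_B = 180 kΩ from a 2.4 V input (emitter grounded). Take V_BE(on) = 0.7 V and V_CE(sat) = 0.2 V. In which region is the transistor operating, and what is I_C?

active; I_C ≈ 1.9 mA

Assume active. Base-emitter loop: I_B = (V_BB − V_BE)/R_B = (2.4 − 0.7)/180 = 0.00944 mA.
I_C = β·I_B = 200×0.00944 = 1.89 mA.
V_CE = V_CC − I_C·R_C = 12 − 1.89×3.9 = 4.63 V > V_CE(sat), so the active-region assumption holds.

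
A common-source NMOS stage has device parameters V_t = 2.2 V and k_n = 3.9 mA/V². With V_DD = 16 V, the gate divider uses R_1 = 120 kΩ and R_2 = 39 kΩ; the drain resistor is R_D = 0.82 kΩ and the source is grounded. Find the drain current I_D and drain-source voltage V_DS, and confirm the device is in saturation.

I_D ≈ 5.8 mA, V_DS ≈ 11 V

V_G = V_DD·R_2/(R_1+R_2) = 16×39/159 = 3.92 V. With the source grounded, V_GS = V_G = 3.92 V.
Assume saturation: I_D = (k_n/2)(V_GS − V_t)² = (3.9/2)×(3.92 − 2.2)² = 1.95×1.72² = 5.8 mA.
V_DS = V_DD − I_D·R_D = 16 − 5.8×0.82 = 11.2 V.
Saturation requires V_DS ≥ V_GS − V_t = 1.72 V; 11.2 ≥ 1.72 ✓.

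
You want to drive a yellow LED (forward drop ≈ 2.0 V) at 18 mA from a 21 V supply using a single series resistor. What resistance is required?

The resistor drops V_S − V_D = 21 − 2.0 = 19 V at 18 mA.
R = 19 V / 18 mA = 1.06 kΩ.

R ≈ 1.1 kΩ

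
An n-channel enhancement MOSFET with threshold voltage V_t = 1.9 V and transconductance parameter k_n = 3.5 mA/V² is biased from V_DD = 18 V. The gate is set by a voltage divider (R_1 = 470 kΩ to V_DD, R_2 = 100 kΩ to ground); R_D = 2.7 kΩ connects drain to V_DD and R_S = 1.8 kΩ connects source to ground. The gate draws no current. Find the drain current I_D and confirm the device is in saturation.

V_G = V_DD·R_2/(R_1+R_2) = 18×100/570 = 3.16 V.
Assume saturation: I_D = (k_n/2)(V_GS − V_t)² with V_GS = V_G − I_D·R_S = 3.16 − 1.8·I_D.
Substituting gives 5.67·I_D² − 8.92·I_D + 2.77 = 0, with roots I_D = 0.425 or 1.15 mA.
The root I_D = 1.15 mA gives V_GS = 1.09 V ≤ V_t, so take I_D = 0.425 mA.
Then V_GS = 2.39 V and V_DS = V_DD − I_D(R_D+R_S) = 18 − 0.425×4.5 = 16.1 V.
Saturation requires V_DS ≥ V_GS − V_t = 0.493 V; 16.1 ≥ 0.493 ✓.

I_D ≈ 0.43 mA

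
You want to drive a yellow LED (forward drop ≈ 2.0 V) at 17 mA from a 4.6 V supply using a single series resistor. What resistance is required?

R ≈ 0.15 kΩ

The resistor drops V_S − V_D = 4.6 − 2.0 = 2.6 V at 17 mA.
R = 2.6 V / 17 mA = 0.153 kΩ.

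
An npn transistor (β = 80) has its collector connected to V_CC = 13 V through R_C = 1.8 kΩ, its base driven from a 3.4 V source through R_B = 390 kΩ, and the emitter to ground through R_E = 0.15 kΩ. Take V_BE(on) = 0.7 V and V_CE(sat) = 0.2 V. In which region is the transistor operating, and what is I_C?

active; I_C ≈ 0.54 mA

Assume active. Base-emitter loop: I_B = (V_BB − V_BE)/(R_B + (β+1)R_E) = (3.4 − 0.7)/(390 + 81×0.15) = 0.00671 mA.
I_C = β·I_B = 80×0.00671 = 0.537 mA.
V_CE = V_CC − I_C·R_C − I_E·R_E = 13 − 0.537×1.8 − 0.544×0.15 = 12 V > V_CE(sat), so the active-region assumption holds.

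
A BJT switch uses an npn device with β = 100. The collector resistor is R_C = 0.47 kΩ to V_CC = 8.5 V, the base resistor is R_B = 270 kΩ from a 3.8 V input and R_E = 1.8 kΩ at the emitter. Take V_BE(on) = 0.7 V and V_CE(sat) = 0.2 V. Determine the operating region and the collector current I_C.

Assume active. Base-emitter loop: I_B = (V_BB − V_BE)/(R_B + (β+1)R_E) = (3.8 − 0.7)/(270 + 101×1.8) = 0.00686 mA.
I_C = β·I_B = 100×0.00686 = 0.686 mA.
V_CE = V_CC − I_C·R_C − I_E·R_E = 8.5 − 0.686×0.47 − 0.693×1.8 = 6.93 V > V_CE(sat), so the active-region assumption holds.

active; I_C ≈ 0.69 mA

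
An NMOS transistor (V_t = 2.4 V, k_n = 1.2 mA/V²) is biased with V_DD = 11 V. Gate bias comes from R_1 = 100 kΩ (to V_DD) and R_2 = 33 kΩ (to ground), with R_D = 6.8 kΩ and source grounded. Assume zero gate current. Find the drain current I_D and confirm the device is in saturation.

V_G = V_DD·R_2/(R_1+R_2) = 11×33/133 = 2.73 V. With the source grounded, V_GS = V_G = 2.73 V.
Assume saturation: I_D = (k_n/2)(V_GS − V_t)² = (1.2/2)×(2.73 − 2.4)² = 0.6×0.329² = 0.0651 mA.
V_DS = V_DD − I_D·R_D = 11 − 0.0651×6.8 = 10.6 V.
Saturation requires V_DS ≥ V_GS − V_t = 0.329 V; 10.6 ≥ 0.329 ✓.

I_D ≈ 0.065 mA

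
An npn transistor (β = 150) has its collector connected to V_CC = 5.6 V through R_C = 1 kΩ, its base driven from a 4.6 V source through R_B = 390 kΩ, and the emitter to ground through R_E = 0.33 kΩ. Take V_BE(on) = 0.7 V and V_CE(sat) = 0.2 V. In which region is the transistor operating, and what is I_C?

active; I_C ≈ 1.3 mA

Assume active. Base-emitter loop: I_B = (V_BB − V_BE)/(R_B + (β+1)R_E) = (4.6 − 0.7)/(390 + 151×0.33) = 0.00887 mA.
I_C = β·I_B = 150×0.00887 = 1.33 mA.
V_CE = V_CC − I_C·R_C − I_E·R_E = 5.6 − 1.33×1 − 1.34×0.33 = 3.83 V > V_CE(sat), so the active-region assumption holds.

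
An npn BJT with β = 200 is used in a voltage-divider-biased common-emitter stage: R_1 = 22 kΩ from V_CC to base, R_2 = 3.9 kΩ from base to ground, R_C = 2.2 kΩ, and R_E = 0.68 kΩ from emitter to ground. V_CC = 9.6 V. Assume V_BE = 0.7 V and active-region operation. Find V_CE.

Thevenize the base divider: V_Th = V_CC·R_2/(R_1+R_2) = 9.6×3.9/25.9 = 1.45 V, R_Th = R_1‖R_2 = 3.31 kΩ.
Base-emitter loop: V_Th = I_B·R_Th + V_BE + (β+1)I_B·R_E, so I_B = (1.45 − 0.7) / (3.31 + 201×0.68) = 0.00533 mA.
I_C = β·I_B = 200×0.00533 = 1.07 mA, and I_E = (β+1)I_B = 1.07 mA.
V_CE = V_CC − I_C·R_C − I_E·R_E = 9.6 − 1.07×2.2 − 1.07×0.68 = 6.53 V.
V_CE = 6.53 V > 0.2 V confirms active-region operation.

V_CE ≈ 6.5 V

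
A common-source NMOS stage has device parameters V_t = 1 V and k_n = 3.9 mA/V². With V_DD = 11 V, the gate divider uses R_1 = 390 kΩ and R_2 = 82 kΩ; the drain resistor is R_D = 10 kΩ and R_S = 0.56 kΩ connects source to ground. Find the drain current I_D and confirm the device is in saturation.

V_G = V_DD·R_2/(R_1+R_2) = 11×82/472 = 1.91 V.
Assume saturation: I_D = (k_n/2)(V_GS − V_t)² with V_GS = V_G − I_D·R_S = 1.91 − 0.56·I_D.
Substituting gives 0.612·I_D² − 2.99·I_D + 1.62 = 0, with roots I_D = 0.62 or 4.27 mA.
The root I_D = 4.27 mA gives V_GS = -0.48 V ≤ V_t, so take I_D = 0.62 mA.
Then V_GS = 1.56 V and V_DS = V_DD − I_D(R_D+R_S) = 11 − 0.62×10.6 = 4.45 V.
Saturation requires V_DS ≥ V_GS − V_t = 0.564 V; 4.45 ≥ 0.564 ✓.

I_D ≈ 0.62 mA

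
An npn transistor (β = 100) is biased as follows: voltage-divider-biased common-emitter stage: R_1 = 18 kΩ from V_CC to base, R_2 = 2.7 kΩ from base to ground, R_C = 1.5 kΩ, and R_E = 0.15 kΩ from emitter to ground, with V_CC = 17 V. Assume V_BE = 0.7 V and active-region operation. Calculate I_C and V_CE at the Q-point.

I_C ≈ 8.7 mA, V_CE ≈ 2.7 V

Thevenize the base divider: V_Th = V_CC·R_2/(R_1+R_2) = 17×2.7/20.7 = 2.22 V, R_Th = R_1‖R_2 = 2.35 kΩ.
Base-emitter loop: V_Th = I_B·R_Th + V_BE + (β+1)I_B·R_E, so I_B = (2.22 − 0.7) / (2.35 + 101×0.15) = 0.0867 mA.
I_C = β·I_B = 100×0.0867 = 8.67 mA, and I_E = (β+1)I_B = 8.76 mA.
V_CE = V_CC − I_C·R_C − I_E·R_E = 17 − 8.67×1.5 − 8.76×0.15 = 2.68 V.
V_CE = 2.68 V > 0.2 V confirms active-region operation.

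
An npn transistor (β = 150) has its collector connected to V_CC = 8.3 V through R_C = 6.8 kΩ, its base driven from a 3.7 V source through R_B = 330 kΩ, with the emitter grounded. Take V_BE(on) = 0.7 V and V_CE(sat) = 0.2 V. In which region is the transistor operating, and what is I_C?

saturation; I_C ≈ 1.2 mA

Assume active: I_B = (3.7 − 0.7)/330 = 0.00909 mA, giving I_C = β·I_B = 1.36 mA.
But then V_CE = 8.3 − 1.36×6.8 = -0.973 V < V_CE(sat) = 0.2 V — impossible in the active region.
So the transistor is saturated. With V_CE = 0.2 V, I_C = (V_CC − 0.2)/R_C = 8.1/6.8 = 1.19 mA.
Check: β·I_B = 1.36 mA > I_C = 1.19 mA, confirming saturation.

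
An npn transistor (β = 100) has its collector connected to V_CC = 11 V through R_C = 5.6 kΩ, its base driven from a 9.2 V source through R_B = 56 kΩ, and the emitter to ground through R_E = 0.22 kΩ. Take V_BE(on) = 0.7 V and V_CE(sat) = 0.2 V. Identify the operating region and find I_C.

Assume active: I_B = (9.2 − 0.7)/(56 + 101×0.22) = 0.109 mA, I_C = β·I_B = 10.9 mA.
Then V_CE = 11 − 10.9×5.6 − 11×0.22 = -52.3 V < 0.2 V — the active assumption fails.
Re-solve with V_CE = 0.2 V. KCL at the emitter: V_E/R_E = (V_BB−0.7−V_E)/R_B + (V_CC−0.2−V_E)/R_C, giving V_E = 0.439 V.
I_C = (V_CC − 0.2 − V_E)/R_C = (10.8 − 0.439)/5.6 = 1.85 mA.
Check: I_B = (8.5 − 0.439)/56 = 0.144 mA, and β·I_B = 14.4 mA > I_C, confirming saturation.

saturation; I_C ≈ 1.9 mA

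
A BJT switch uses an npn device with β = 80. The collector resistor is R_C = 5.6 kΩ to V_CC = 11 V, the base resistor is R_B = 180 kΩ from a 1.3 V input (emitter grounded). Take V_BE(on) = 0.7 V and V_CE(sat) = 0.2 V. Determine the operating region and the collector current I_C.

Assume active. Base-emitter loop: I_B = (V_BB − V_BE)/R_B = (1.3 − 0.7)/180 = 0.00333 mA.
I_C = β·I_B = 80×0.00333 = 0.267 mA.
V_CE = V_CC − I_C·R_C = 11 − 0.267×5.6 = 9.51 V > V_CE(sat), so the active-region assumption holds.

active; I_C ≈ 0.27 mA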